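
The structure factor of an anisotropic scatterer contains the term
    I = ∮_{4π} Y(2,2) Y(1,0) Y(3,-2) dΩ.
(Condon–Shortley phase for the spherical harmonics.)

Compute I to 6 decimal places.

0.184674

Checks pass: Σm=0; 6 even; l₃=3∈[1,3].
(2·2+1)(2·1+1)(2·3+1) = 105
Δ: 0! 4! 2! / 7! → 1/105
sum: t=0:+1/4 = 1/4
3j²(2 1 3; 0 0 0) = Δ·Π!·Σ² = 3/35  (sign -1)
sum: t=0:+1/24 = 1/24
3j²(2 1 3; 2 0 -2) = Δ·Π!·Σ² = 1/21  (sign -1)
combine: 4πI² = 105·3/35·1/21 = 3/7
take √, sign +1: I = 0.18467439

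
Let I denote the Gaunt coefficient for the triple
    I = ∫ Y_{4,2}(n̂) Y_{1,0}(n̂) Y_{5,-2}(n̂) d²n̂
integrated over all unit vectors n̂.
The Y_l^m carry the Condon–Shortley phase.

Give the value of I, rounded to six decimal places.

0.225034

Rules hold: Σm=0, L=10 even, 3≤5≤5.
N = 9·3·11 = 297
Δ = 0!·8!·2!/11! = 1/495
Racah Σ t=0..0: t=0:+1/576 = 1/576
⇒ 3j(4 1 5; 0 0 0)² = 5/99, sgn -1
Racah Σ t=0..0: t=0:+1/1440 = 1/1440
⇒ 3j(4 1 5; 2 0 -2)² = 7/165, sgn -1
4πI² = N·(3j₀)²·(3jₘ)² = 7/11
I = +1·√(0.636364/4π) = 0.22503380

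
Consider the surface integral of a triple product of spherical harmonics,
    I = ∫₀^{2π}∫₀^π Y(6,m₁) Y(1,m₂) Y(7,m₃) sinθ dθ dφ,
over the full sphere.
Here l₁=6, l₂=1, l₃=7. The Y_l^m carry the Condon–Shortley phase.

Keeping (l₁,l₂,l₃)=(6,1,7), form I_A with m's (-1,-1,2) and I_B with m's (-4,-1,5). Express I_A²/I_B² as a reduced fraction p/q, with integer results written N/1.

6/11

Shared (l₁,l₂,l₃)=(6,1,7): N and (l;000)² cancel in I_A²/I_B².
A: Δ = 0!·12!·2!/15! = 1/1365; Racah Σ t=0..0: t=0:+1/1209600 = 1/1209600; ⇒ 3j(6 1 7; -1 -1 2)² = 12/455, sgn -1
B: Δ = 0!·12!·2!/15! = 1/1365; Racah Σ t=0..0: t=0:+1/14515200 = 1/14515200; ⇒ 3j(6 1 7; -4 -1 5)² = 22/455, sgn +1
I_A²/I_B² = (12/455)/(22/455) = 6/11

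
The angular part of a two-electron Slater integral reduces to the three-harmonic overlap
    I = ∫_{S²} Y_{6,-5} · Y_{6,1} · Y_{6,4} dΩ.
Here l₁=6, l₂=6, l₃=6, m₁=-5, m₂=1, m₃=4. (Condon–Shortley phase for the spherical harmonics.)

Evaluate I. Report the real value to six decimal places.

Rules hold: Σm=0, L=18 even, 0≤6≤12.
N = 13·13·13 = 2197
Δ = 6!·6!·6!/19! = 1/325909584
Racah Σ t=0..6: t=0:+1/373248000 t=1:−1/1728000 t=2:+1/110592 t=3:−1/46656 t=4:+1/110592 t=5:−1/1728000 t=6:+1/373248000 = -7/1555200
⇒ 3j(6 6 6; 0 0 0)² = 400/46189, sgn -1
Racah Σ t=5..6: t=5:−1/4147200 t=6:+1/10368000 = -1/6912000
⇒ 3j(6 6 6; -5 1 4)² = 189/16796, sgn -1
4πI² = N·(3j₀)²·(3jₘ)² = 245700/1147619
I = +1·√(0.214095/4π) = 0.13052653

0.130527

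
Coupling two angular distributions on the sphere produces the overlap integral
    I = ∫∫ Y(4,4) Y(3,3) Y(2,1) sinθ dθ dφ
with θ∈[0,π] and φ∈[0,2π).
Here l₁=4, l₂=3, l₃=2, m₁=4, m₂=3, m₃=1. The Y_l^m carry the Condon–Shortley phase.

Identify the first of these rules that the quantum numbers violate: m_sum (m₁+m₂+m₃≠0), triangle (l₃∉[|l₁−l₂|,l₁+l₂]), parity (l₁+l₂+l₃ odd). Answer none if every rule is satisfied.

m_sum

m₁+m₂+m₃ = 4 + 3 + 1 = 8  ✗
triangle: |4−3|=1 ≤ l₃=2 ≤ 4+3=7
parity: l₁+l₂+l₃ = 9 is odd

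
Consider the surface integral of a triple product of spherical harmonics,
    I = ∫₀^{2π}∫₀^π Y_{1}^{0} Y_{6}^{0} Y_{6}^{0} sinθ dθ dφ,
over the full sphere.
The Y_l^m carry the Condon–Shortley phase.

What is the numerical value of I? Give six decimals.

0.000000

l₁+l₂+l₃=13 is odd: 3j(l;000)=0 ⇒ I=0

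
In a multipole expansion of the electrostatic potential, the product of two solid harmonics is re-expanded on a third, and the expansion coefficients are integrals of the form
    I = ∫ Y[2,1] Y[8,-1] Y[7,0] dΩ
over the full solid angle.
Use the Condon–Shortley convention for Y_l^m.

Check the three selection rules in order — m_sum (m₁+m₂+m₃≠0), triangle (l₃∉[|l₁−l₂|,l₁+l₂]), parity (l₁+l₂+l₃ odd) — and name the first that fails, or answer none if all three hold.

Σmᵢ = 0  ✓
l₃∈[|l₁−l₂|,l₁+l₂]=[6,10], have l₃=7  ✓
Σlᵢ = 17 ⇒ odd  ✗

parity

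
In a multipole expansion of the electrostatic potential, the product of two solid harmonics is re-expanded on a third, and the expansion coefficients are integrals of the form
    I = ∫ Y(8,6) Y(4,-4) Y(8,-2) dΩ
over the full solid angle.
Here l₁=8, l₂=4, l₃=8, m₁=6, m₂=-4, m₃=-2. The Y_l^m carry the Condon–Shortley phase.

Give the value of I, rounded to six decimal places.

Rules hold: Σm=0, L=20 even, 4≤8≤12.
N = 17·9·17 = 2601
Δ = 4!·12!·4!/21! = 1/185175900
Racah Σ t=0..4: t=0:+1/557383680 t=1:−1/21772800 t=2:+1/8294400 t=3:−1/21772800 t=4:+1/557383680 = 1/30965760
⇒ 3j(8 4 8; 0 0 0)² = 36/4199, sgn +1
Racah Σ t=0..0: t=0:+1/4180377600 = 1/4180377600
⇒ 3j(8 4 8; 6 -4 -2)² = 11/1938, sgn +1
4πI² = N·(3j₀)²·(3jₘ)² = 594/4693
I = +1·√(0.126571/4π) = 0.10036055

0.100361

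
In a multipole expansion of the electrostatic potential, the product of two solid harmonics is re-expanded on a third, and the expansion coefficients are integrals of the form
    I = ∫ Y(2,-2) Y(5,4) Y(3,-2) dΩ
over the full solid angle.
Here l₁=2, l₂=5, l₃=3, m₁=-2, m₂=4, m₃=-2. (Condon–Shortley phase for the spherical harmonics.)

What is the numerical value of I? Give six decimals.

m-sum 0 ✓  L=10 even ✓  3≤3≤7 ✓
Π(2lᵢ+1) = 5×11×7 = 385
triangle coeff Δ(2,5,3) = 1/2310
Σ_t [2,2]: t=2:+1/144 = 1/144
(3j)²=10/231 [(2 5 3; 0 0 0)], sign=-1
Σ_t [4,4]: t=4:+1/2880 = 1/2880
(3j)²=3/55 [(2 5 3; -2 4 -2)], sign=-1
⇒ 4πI² = 10/11
I = (+1)√(10/11/(4π)) = 0.26896683

0.268967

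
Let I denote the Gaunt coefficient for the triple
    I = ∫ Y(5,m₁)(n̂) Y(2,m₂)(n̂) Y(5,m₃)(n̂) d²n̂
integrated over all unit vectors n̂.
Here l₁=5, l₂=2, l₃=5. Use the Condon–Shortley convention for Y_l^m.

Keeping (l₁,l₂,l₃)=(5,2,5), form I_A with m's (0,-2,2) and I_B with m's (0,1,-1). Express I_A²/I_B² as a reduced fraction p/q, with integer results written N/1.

Same 5,2,5: normalisation and zero-m 3j drop out of the ratio.
A: Δ: 2! 8! 2! / 13! → 1/38610; sum: t=0:+1/2880 = 1/2880; 3j²(5 2 5; 0 -2 2) = Δ·Π!·Σ² = 14/429  (sign -1)
B: Δ: 2! 8! 2! / 13! → 1/38610; sum: t=1:−1/1152 t=2:+1/1440 = -1/5760; 3j²(5 2 5; 0 1 -1) = Δ·Π!·Σ² = 1/858  (sign -1)
I_A²/I_B² = (14/429)/(1/858) = 28/1

28/1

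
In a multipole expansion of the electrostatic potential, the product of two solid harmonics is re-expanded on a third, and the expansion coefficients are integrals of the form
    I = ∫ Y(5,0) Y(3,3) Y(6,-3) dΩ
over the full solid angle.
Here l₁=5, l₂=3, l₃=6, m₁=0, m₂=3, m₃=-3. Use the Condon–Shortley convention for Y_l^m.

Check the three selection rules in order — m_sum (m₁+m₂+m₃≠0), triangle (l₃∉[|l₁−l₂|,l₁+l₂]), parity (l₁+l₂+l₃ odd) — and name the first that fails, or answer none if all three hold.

none

Σmᵢ = 0  ✓
l₃∈[|l₁−l₂|,l₁+l₂]=[2,8], have l₃=6  ✓
Σlᵢ = 14 ⇒ even  ✓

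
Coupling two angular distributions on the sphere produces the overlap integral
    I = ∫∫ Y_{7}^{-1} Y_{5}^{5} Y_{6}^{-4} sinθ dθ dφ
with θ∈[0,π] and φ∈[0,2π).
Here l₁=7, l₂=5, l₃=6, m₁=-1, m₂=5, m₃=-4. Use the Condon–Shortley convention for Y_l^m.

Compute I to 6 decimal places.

Rules hold: Σm=0, L=18 even, 2≤6≤12.
N = 15·11·13 = 2145
Δ = 6!·8!·4!/19! = 1/174594420
Racah Σ t=1..5: t=1:−1/4147200 t=2:+1/207360 t=3:−1/82944 t=4:+1/207360 t=5:−1/4147200 = -1/345600
⇒ 3j(7 5 6; 0 0 0)² = 420/46189, sgn -1
Racah Σ t=6..6: t=6:+1/24883200 = 1/24883200
⇒ 3j(7 5 6; -1 5 -4)² = 980/138567, sgn +1
4πI² = N·(3j₀)²·(3jₘ)² = 2058000/14919047
I = -1·√(0.137944/4π) = -0.10477248

-0.104772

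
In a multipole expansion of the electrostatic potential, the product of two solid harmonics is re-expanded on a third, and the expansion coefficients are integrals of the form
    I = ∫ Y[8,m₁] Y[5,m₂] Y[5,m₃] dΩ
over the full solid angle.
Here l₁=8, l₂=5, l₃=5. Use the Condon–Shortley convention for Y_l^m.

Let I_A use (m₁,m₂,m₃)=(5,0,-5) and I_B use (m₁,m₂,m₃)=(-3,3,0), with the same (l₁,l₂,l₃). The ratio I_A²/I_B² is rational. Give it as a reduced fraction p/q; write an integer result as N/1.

13/3

Shared (l₁,l₂,l₃)=(8,5,5): N and (l;000)² cancel in I_A²/I_B².
A: Δ = 8!·8!·2!/19! = 1/37413090; Racah Σ t=3..3: t=3:−1/58060800 = -1/58060800; ⇒ 3j(8 5 5; 5 0 -5)² = 5/323, sgn -1
B: Δ = 8!·8!·2!/19! = 1/37413090; Racah Σ t=6..8: t=6:+1/2073600 t=7:−1/2903040 t=8:+1/58060800 = 1/6451200; ⇒ 3j(8 5 5; -3 3 0)² = 15/4199, sgn -1
I_A²/I_B² = (5/323)/(15/4199) = 13/3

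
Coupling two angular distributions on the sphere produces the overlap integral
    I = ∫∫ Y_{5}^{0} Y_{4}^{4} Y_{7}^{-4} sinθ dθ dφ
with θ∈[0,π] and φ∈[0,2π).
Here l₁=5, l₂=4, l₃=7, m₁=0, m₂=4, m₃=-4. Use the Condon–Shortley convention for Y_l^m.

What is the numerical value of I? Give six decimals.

-0.178703

m-sum 0 ✓  L=16 even ✓  1≤7≤9 ✓
Π(2lᵢ+1) = 11×9×15 = 1485
triangle coeff Δ(5,4,7) = 1/6126120
Σ_t [0,2]: t=0:+1/69120 t=1:−1/20736 t=2:+1/69120 = -1/51840
(3j)²=280/21879 [(5 4 7; 0 0 0)], sign=+1
Σ_t [2,2]: t=2:+1/1036800 = 1/1036800
(3j)²=14/663 [(5 4 7; 0 4 -4)], sign=-1
⇒ 4πI² = 19600/48841
I = (-1)√(19600/48841/(4π)) = -0.17870258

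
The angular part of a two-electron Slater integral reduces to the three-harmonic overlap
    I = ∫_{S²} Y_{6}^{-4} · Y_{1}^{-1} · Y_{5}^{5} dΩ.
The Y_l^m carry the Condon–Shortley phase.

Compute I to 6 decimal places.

0.040859

m-sum 0 ✓  L=12 even ✓  5≤5≤7 ✓
Π(2lᵢ+1) = 13×3×11 = 429
triangle coeff Δ(6,1,5) = 1/858
Σ_t [1,1]: t=1:−1/14400 = -1/14400
(3j)²=6/143 [(6 1 5; 0 0 0)], sign=+1
Σ_t [0,0]: t=0:+1/7257600 = 1/7257600
(3j)²=1/858 [(6 1 5; -4 -1 5)], sign=+1
⇒ 4πI² = 3/143
I = (+1)√(3/143/(4π)) = 0.04085899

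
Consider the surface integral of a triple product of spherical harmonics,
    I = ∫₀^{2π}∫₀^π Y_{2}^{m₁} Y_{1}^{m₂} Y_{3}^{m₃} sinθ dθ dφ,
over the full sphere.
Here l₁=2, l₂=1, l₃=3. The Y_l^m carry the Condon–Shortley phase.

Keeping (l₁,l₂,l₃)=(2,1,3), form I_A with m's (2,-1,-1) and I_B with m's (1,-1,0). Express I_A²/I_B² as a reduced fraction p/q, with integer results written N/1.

l's match ⇒ only the (l;m) 3-j factors differ between A and B.
A: triangle coeff Δ(2,1,3) = 1/105; Σ_t [0,0]: t=0:+1/48 = 1/48; (3j)²=1/105 [(2 1 3; 2 -1 -1)], sign=+1
B: triangle coeff Δ(2,1,3) = 1/105; Σ_t [0,0]: t=0:+1/12 = 1/12; (3j)²=1/35 [(2 1 3; 1 -1 0)], sign=-1
I_A²/I_B² = (1/105)/(1/35) = 1/3

1/3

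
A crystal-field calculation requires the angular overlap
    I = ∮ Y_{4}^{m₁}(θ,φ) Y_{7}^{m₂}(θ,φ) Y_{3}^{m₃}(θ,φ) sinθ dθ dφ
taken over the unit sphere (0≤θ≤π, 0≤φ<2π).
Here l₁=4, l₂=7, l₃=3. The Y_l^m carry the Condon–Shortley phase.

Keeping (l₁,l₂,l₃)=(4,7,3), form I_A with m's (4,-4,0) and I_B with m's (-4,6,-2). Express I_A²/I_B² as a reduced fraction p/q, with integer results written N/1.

5/39

Same 4,7,3: normalisation and zero-m 3j drop out of the ratio.
A: Δ: 8! 0! 6! / 15! → 1/45045; sum: t=0:+1/1451520 = 1/1451520; 3j²(4 7 3; 4 -4 0) = Δ·Π!·Σ² = 1/273  (sign -1)
B: Δ: 8! 0! 6! / 15! → 1/45045; sum: t=8:+1/4838400 = 1/4838400; 3j²(4 7 3; -4 6 -2) = Δ·Π!·Σ² = 1/35  (sign -1)
I_A²/I_B² = (1/273)/(1/35) = 5/39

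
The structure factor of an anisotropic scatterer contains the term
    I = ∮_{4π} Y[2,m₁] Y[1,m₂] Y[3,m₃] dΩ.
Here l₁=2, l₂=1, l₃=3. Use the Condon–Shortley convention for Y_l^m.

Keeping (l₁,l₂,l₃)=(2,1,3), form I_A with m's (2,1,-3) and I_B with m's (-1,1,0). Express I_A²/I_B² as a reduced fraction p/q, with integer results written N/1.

Same 2,1,3: normalisation and zero-m 3j drop out of the ratio.
A: Δ: 0! 4! 2! / 7! → 1/105; sum: t=0:+1/48 = 1/48; 3j²(2 1 3; 2 1 -3) = Δ·Π!·Σ² = 1/7  (sign +1)
B: Δ: 0! 4! 2! / 7! → 1/105; sum: t=0:+1/12 = 1/12; 3j²(2 1 3; -1 1 0) = Δ·Π!·Σ² = 1/35  (sign -1)
I_A²/I_B² = (1/7)/(1/35) = 5/1

5/1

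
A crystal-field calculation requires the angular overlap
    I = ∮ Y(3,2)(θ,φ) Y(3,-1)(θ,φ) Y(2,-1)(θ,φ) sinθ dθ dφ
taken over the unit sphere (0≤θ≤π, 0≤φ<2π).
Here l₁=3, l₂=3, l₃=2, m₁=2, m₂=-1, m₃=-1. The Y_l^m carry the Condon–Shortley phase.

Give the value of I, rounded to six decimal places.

m-sum 0 ✓  L=8 even ✓  0≤2≤6 ✓
Π(2lᵢ+1) = 7×7×5 = 245
triangle coeff Δ(3,3,2) = 1/3780
Σ_t [1,3]: t=1:−1/24 t=2:+1/4 t=3:−1/24 = 1/6
(3j)²=4/105 [(3 3 2; 0 0 0)], sign=+1
Σ_t [0,1]: t=0:+1/48 t=1:−1/12 = -1/16
(3j)²=1/28 [(3 3 2; 2 -1 -1)], sign=+1
⇒ 4πI² = 1/3
I = (+1)√(1/3/(4π)) = 0.16286750

0.162868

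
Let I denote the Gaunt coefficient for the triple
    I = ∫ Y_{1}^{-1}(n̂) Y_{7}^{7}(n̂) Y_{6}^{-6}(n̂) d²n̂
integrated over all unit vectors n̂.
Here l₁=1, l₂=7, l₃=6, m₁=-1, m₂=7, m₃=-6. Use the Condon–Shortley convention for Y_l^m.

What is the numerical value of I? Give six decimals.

-0.333779

m-sum 0 ✓  L=14 even ✓  6≤6≤8 ✓
Π(2lᵢ+1) = 3×15×13 = 585
triangle coeff Δ(1,7,6) = 1/1365
Σ_t [1,1]: t=1:−1/518400 = -1/518400
(3j)²=7/195 [(1 7 6; 0 0 0)], sign=-1
Σ_t [2,2]: t=2:+1/958003200 = 1/958003200
(3j)²=1/15 [(1 7 6; -1 7 -6)], sign=+1
⇒ 4πI² = 7/5
I = (-1)√(7/5/(4π)) = -0.33377906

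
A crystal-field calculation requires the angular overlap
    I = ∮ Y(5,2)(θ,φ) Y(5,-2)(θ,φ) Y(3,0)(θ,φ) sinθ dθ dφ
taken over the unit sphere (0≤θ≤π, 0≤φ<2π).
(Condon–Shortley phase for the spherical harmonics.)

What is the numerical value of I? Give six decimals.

Σlᵢ=13 odd — θ-integrand is odd under cosθ→−cosθ; I=0

0.000000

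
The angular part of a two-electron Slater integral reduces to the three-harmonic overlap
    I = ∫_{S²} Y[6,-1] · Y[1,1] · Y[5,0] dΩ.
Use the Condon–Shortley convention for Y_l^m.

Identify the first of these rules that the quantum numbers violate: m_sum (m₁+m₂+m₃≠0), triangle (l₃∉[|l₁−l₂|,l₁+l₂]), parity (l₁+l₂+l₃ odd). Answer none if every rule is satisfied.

Σmᵢ = 0  ✓
l₃∈[|l₁−l₂|,l₁+l₂]=[5,7], have l₃=5  ✓
Σlᵢ = 12 ⇒ even  ✓

none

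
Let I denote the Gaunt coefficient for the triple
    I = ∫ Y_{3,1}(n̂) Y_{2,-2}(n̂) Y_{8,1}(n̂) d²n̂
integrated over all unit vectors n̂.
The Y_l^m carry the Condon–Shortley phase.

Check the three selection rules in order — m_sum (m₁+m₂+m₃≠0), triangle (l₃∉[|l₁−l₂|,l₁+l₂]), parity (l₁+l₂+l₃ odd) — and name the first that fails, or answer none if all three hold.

Σmᵢ = 0  ✓
l₃∈[|l₁−l₂|,l₁+l₂]=[1,5], have l₃=8  ✗
Σlᵢ = 13 ⇒ odd

triangle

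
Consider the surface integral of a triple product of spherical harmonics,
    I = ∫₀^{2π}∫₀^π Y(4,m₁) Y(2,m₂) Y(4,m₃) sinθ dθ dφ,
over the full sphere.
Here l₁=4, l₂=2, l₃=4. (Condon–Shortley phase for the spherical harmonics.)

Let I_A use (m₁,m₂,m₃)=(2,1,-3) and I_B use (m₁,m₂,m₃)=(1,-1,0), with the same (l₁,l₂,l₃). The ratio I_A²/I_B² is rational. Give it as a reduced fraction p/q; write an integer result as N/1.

35/2

Same 4,2,4: normalisation and zero-m 3j drop out of the ratio.
A: Δ: 2! 6! 2! / 11! → 1/13860; sum: t=1:−1/240 t=2:+1/1440 = -1/288; 3j²(4 2 4; 2 1 -3) = Δ·Π!·Σ² = 5/132  (sign +1)
B: Δ: 2! 6! 2! / 11! → 1/13860; sum: t=0:+1/72 t=1:−1/96 = 1/288; 3j²(4 2 4; 1 -1 0) = Δ·Π!·Σ² = 1/462  (sign +1)
I_A²/I_B² = (5/132)/(1/462) = 35/2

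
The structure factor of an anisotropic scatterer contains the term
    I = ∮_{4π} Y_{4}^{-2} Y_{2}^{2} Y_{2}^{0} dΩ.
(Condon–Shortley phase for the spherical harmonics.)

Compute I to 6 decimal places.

Rules hold: Σm=0, L=8 even, 2≤2≤6.
N = 9·5·5 = 225
Δ = 4!·4!·0!/9! = 1/630
Racah Σ t=2..2: t=2:+1/16 = 1/16
⇒ 3j(4 2 2; 0 0 0)² = 2/35, sgn +1
Racah Σ t=4..4: t=4:+1/96 = 1/96
⇒ 3j(4 2 2; -2 2 0)² = 1/42, sgn +1
4πI² = N·(3j₀)²·(3jₘ)² = 15/49
I = +1·√(0.306122/4π) = 0.15607835

0.156078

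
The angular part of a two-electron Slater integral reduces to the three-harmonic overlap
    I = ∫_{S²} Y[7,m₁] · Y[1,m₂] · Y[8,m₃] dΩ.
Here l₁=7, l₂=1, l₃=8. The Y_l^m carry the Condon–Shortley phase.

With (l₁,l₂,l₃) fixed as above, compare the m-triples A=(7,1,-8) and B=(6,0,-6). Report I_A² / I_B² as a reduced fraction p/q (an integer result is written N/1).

Shared (l₁,l₂,l₃)=(7,1,8): N and (l;000)² cancel in I_A²/I_B².
A: Δ = 0!·14!·2!/17! = 1/2040; Racah Σ t=0..0: t=0:+1/174356582400 = 1/174356582400; ⇒ 3j(7 1 8; 7 1 -8)² = 1/17, sgn +1
B: Δ = 0!·14!·2!/17! = 1/2040; Racah Σ t=0..0: t=0:+1/6227020800 = 1/6227020800; ⇒ 3j(7 1 8; 6 0 -6)² = 7/510, sgn +1
I_A²/I_B² = (1/17)/(7/510) = 30/7

30/7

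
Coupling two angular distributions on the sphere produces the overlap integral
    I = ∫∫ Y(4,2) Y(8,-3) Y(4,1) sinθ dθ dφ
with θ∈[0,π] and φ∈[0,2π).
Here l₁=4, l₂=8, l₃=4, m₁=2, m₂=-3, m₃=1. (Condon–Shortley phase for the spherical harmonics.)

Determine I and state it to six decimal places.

Rules hold: Σm=0, L=16 even, 4≤4≤12.
N = 9·17·9 = 1377
Δ = 8!·0!·8!/17! = 1/218790
Racah Σ t=4..4: t=4:+1/331776 = 1/331776
⇒ 3j(4 8 4; 0 0 0)² = 490/21879, sgn +1
Racah Σ t=2..2: t=2:+1/1036800 = 1/1036800
⇒ 3j(4 8 4; 2 -3 1)² = 14/663, sgn -1
4πI² = N·(3j₀)²·(3jₘ)² = 20580/31603
I = -1·√(0.651204/4π) = -0.22764263

-0.227643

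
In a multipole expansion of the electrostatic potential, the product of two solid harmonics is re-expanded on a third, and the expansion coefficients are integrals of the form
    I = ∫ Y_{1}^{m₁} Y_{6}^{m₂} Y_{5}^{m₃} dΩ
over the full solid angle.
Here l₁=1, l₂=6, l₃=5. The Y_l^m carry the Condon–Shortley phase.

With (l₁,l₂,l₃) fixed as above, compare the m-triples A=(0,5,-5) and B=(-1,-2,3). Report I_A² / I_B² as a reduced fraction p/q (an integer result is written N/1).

l's match ⇒ only the (l;m) 3-j factors differ between A and B.
A: triangle coeff Δ(1,6,5) = 1/858; Σ_t [1,1]: t=1:−1/3628800 = -1/3628800; (3j)²=1/78 [(1 6 5; 0 5 -5)], sign=-1
B: triangle coeff Δ(1,6,5) = 1/858; Σ_t [2,2]: t=2:+1/161280 = 1/161280; (3j)²=1/143 [(1 6 5; -1 -2 3)], sign=+1
I_A²/I_B² = (1/78)/(1/143) = 11/6

11/6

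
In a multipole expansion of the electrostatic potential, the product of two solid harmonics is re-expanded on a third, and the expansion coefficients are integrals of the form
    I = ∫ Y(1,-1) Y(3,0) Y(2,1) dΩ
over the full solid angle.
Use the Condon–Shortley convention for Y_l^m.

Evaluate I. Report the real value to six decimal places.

0.143048

Rules hold: Σm=0, L=6 even, 2≤2≤4.
N = 3·7·5 = 105
Δ = 2!·0!·4!/7! = 1/105
Racah Σ t=1..1: t=1:−1/4 = -1/4
⇒ 3j(1 3 2; 0 0 0)² = 3/35, sgn -1
Racah Σ t=2..2: t=2:+1/12 = 1/12
⇒ 3j(1 3 2; -1 0 1)² = 1/35, sgn -1
4πI² = N·(3j₀)²·(3jₘ)² = 9/35
I = +1·√(0.257143/4π) = 0.14304817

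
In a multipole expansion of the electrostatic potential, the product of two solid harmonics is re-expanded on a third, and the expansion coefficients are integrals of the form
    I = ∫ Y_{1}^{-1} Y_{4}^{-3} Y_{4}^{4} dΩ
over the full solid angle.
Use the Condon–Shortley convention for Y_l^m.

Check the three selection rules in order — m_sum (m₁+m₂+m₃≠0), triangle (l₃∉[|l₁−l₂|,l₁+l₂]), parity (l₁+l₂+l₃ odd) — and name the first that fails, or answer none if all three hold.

parity

m₁+m₂+m₃ = -1 − 3 + 4 = 0  ✓
triangle: |1−4|=3 ≤ l₃=4 ≤ 1+4=5  ✓
parity: l₁+l₂+l₃ = 9 is odd  ✗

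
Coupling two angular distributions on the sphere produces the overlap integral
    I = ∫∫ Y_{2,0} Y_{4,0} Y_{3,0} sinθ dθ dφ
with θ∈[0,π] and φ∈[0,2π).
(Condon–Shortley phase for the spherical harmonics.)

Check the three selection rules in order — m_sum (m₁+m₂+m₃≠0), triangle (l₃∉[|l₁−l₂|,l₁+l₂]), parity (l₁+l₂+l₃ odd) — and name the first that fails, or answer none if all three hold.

parity

m₁+m₂+m₃ = 0 + 0 + 0 = 0  ✓
triangle: |2−4|=2 ≤ l₃=3 ≤ 2+4=6  ✓
parity: l₁+l₂+l₃ = 9 is odd  ✗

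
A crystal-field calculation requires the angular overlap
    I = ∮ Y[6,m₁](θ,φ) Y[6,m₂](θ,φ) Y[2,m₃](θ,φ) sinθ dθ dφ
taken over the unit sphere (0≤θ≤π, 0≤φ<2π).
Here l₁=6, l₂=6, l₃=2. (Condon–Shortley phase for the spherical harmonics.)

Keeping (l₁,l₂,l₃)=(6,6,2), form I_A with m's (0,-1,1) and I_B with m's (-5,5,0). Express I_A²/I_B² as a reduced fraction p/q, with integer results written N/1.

7/121

Same 6,6,2: normalisation and zero-m 3j drop out of the ratio.
A: Δ: 10! 2! 2! / 15! → 1/90090; sum: t=4:+1/34560 t=5:−1/28800 = -1/172800; 3j²(6 6 2; 0 -1 1) = Δ·Π!·Σ² = 1/1430  (sign +1)
B: Δ: 10! 2! 2! / 15! → 1/90090; sum: t=9:−1/1451520 t=10:+1/3628800 = -1/2419200; 3j²(6 6 2; -5 5 0) = Δ·Π!·Σ² = 11/910  (sign -1)
I_A²/I_B² = (1/1430)/(11/910) = 7/121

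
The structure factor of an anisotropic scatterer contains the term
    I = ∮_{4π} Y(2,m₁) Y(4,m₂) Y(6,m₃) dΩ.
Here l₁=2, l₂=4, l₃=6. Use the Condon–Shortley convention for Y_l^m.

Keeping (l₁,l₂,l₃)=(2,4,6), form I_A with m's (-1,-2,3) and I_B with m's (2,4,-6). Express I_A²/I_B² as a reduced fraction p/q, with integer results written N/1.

Shared (l₁,l₂,l₃)=(2,4,6): N and (l;000)² cancel in I_A²/I_B².
A: Δ = 0!·4!·8!/13! = 1/6435; Racah Σ t=0..0: t=0:+1/8640 = 1/8640; ⇒ 3j(2 4 6; -1 -2 3)² = 28/715, sgn -1
B: Δ = 0!·4!·8!/13! = 1/6435; Racah Σ t=0..0: t=0:+1/967680 = 1/967680; ⇒ 3j(2 4 6; 2 4 -6)² = 1/13, sgn +1
I_A²/I_B² = (28/715)/(1/13) = 28/55

28/55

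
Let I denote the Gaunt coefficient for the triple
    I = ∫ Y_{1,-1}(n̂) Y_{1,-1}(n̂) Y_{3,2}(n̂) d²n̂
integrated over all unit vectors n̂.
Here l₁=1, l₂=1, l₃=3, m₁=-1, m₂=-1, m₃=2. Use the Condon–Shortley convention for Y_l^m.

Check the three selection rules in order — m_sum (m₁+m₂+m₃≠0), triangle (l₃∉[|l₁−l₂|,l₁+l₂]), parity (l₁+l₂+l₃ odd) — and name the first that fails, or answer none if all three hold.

triangle

m₁+m₂+m₃ = -1 − 1 + 2 = 0  ✓
triangle: |1−1|=0 ≤ l₃=3 ≤ 1+1=2  ✗
parity: l₁+l₂+l₃ = 5 is odd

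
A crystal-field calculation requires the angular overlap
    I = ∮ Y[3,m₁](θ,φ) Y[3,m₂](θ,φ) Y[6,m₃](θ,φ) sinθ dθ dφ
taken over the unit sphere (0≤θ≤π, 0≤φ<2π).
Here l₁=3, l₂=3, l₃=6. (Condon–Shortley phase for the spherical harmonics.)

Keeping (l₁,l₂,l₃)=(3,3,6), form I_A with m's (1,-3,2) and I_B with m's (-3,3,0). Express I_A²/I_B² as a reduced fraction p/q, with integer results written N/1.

l's match ⇒ only the (l;m) 3-j factors differ between A and B.
A: triangle coeff Δ(3,3,6) = 1/12012; Σ_t [0,0]: t=0:+1/34560 = 1/34560; (3j)²=1/429 [(3 3 6; 1 -3 2)], sign=+1
B: triangle coeff Δ(3,3,6) = 1/12012; Σ_t [0,0]: t=0:+1/518400 = 1/518400; (3j)²=1/12012 [(3 3 6; -3 3 0)], sign=+1
I_A²/I_B² = (1/429)/(1/12012) = 28/1

28/1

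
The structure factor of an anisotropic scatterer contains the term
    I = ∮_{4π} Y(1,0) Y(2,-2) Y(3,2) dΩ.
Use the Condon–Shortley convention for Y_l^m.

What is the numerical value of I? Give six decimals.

m-sum 0 ✓  L=6 even ✓  1≤3≤3 ✓
Π(2lᵢ+1) = 3×5×7 = 105
triangle coeff Δ(1,2,3) = 1/105
Σ_t [0,0]: t=0:+1/4 = 1/4
(3j)²=3/35 [(1 2 3; 0 0 0)], sign=-1
Σ_t [0,0]: t=0:+1/24 = 1/24
(3j)²=1/21 [(1 2 3; 0 -2 2)], sign=-1
⇒ 4πI² = 3/7
I = (+1)√(3/7/(4π)) = 0.18467439

0.184674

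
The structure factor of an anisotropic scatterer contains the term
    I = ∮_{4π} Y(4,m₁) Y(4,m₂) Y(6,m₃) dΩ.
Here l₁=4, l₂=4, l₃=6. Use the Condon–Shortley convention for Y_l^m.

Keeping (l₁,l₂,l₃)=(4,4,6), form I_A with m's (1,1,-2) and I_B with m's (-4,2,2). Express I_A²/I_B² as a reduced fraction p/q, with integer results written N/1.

7/4

Shared (l₁,l₂,l₃)=(4,4,6): N and (l;000)² cancel in I_A²/I_B².
A: Δ = 2!·6!·6!/15! = 1/1261260; Racah Σ t=0..2: t=0:+1/8640 t=1:−1/2304 t=2:+1/8640 = -7/34560; ⇒ 3j(4 4 6; 1 1 -2)² = 7/429, sgn -1
B: Δ = 2!·6!·6!/15! = 1/1261260; Racah Σ t=2..2: t=2:+1/69120 = 1/69120; ⇒ 3j(4 4 6; -4 2 2)² = 4/429, sgn +1
I_A²/I_B² = (7/429)/(4/429) = 7/4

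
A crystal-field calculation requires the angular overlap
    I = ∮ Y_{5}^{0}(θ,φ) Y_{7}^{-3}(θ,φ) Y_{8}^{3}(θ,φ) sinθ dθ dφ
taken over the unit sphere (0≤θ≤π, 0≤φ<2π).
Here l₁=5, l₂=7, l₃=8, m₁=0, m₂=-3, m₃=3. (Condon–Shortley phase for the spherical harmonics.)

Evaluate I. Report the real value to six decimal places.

0.064769

m-sum 0 ✓  L=20 even ✓  2≤8≤12 ✓
Π(2lᵢ+1) = 11×15×17 = 2805
triangle coeff Δ(5,7,8) = 1/814773960
Σ_t [0,4]: t=0:+1/87091200 t=1:−1/4976640 t=2:+1/2073600 t=3:−1/4976640 t=4:+1/87091200 = 1/9676800
(3j)²=360/46189 [(5 7 8; 0 0 0)], sign=+1
Σ_t [0,4]: t=0:+1/49766400 t=1:−1/8709120 t=2:+1/11612160 t=3:−1/104509440 t=4:+1/10450944000 = -1/55296000
(3j)²=81/33592 [(5 7 8; 0 -3 3)], sign=+1
⇒ 4πI² = 54675/1037153
I = (+1)√(54675/1037153/(4π)) = 0.06476913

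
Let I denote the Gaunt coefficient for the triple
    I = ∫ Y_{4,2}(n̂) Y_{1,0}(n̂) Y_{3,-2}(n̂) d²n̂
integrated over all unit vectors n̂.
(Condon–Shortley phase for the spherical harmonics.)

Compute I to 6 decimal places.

Checks pass: Σm=0; 8 even; l₃=3∈[3,5].
(2·4+1)(2·1+1)(2·3+1) = 189
Δ: 2! 6! 0! / 9! → 1/252
sum: t=1:−1/36 = -1/36
3j²(4 1 3; 0 0 0) = Δ·Π!·Σ² = 4/63  (sign +1)
sum: t=1:−1/120 = -1/120
3j²(4 1 3; 2 0 -2) = Δ·Π!·Σ² = 1/21  (sign +1)
combine: 4πI² = 189·4/63·1/21 = 4/7
take √, sign +1: I = 0.21324362

0.213244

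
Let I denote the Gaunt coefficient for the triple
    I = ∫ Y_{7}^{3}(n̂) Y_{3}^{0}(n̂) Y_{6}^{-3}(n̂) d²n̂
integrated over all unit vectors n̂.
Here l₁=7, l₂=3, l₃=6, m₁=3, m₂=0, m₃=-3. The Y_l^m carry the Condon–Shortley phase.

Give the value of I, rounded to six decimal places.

-0.008134

m-sum 0 ✓  L=16 even ✓  4≤6≤10 ✓
Π(2lᵢ+1) = 15×7×13 = 1365
triangle coeff Δ(7,3,6) = 1/2042040
Σ_t [1,3]: t=1:−1/207360 t=2:+1/57600 t=3:−1/207360 = 1/129600
(3j)²=168/12155 [(7 3 6; 0 0 0)], sign=+1
Σ_t [1,3]: t=1:−1/362880 t=2:+1/322560 t=3:−1/4354560 = 1/8709120
(3j)²=3/68068 [(7 3 6; 3 0 -3)], sign=-1
⇒ 4πI² = 378/454597
I = (-1)√(378/454597/(4π)) = -0.00813444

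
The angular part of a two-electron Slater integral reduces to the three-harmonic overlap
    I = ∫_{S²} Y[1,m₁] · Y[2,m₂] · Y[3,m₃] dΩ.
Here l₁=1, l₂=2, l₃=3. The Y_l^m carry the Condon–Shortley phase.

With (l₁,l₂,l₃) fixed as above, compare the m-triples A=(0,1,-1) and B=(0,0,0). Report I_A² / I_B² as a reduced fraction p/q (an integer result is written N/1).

l's match ⇒ only the (l;m) 3-j factors differ between A and B.
A: triangle coeff Δ(1,2,3) = 1/105; Σ_t [0,0]: t=0:+1/6 = 1/6; (3j)²=8/105 [(1 2 3; 0 1 -1)], sign=+1
B: triangle coeff Δ(1,2,3) = 1/105; Σ_t [0,0]: t=0:+1/4 = 1/4; (3j)²=3/35 [(1 2 3; 0 0 0)], sign=-1
I_A²/I_B² = (8/105)/(3/35) = 8/9

8/9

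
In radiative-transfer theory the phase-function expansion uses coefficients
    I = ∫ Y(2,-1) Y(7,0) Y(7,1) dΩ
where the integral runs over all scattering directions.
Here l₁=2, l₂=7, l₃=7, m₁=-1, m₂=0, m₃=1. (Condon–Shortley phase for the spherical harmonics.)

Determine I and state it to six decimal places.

Checks pass: Σm=0; 16 even; l₃=7∈[5,9].
(2·2+1)(2·7+1)(2·7+1) = 1125
Δ: 2! 2! 12! / 17! → 1/185640
sum: t=0:+1/2419200 t=1:−1/518400 t=2:+1/2419200 = -1/907200
3j²(2 7 7; 0 0 0) = Δ·Π!·Σ² = 56/3315  (sign +1)
sum: t=1:−1/1036800 t=2:+1/1209600 = -1/7257600
3j²(2 7 7; -1 0 1) = Δ·Π!·Σ² = 1/2210  (sign -1)
combine: 4πI² = 1125·56/3315·1/2210 = 420/48841
take √, sign -1: I = -0.02615938

-0.026159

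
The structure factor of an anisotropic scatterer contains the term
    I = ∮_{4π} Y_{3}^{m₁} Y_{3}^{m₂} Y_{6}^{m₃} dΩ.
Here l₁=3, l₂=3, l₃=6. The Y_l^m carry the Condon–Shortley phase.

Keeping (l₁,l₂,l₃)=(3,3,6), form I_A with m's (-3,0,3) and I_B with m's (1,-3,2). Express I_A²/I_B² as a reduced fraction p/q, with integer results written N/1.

Same 3,3,6: normalisation and zero-m 3j drop out of the ratio.
A: Δ: 0! 6! 6! / 13! → 1/12012; sum: t=0:+1/25920 = 1/25920; 3j²(3 3 6; -3 0 3) = Δ·Π!·Σ² = 1/143  (sign -1)
B: Δ: 0! 6! 6! / 13! → 1/12012; sum: t=0:+1/34560 = 1/34560; 3j²(3 3 6; 1 -3 2) = Δ·Π!·Σ² = 1/429  (sign +1)
I_A²/I_B² = (1/143)/(1/429) = 3/1

3/1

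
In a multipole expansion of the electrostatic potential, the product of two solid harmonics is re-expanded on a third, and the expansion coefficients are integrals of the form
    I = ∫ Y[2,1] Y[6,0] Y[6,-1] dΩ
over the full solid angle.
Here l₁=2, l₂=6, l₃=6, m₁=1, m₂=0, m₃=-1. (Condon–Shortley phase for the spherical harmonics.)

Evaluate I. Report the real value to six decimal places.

Checks pass: Σm=0; 14 even; l₃=6∈[4,8].
(2·2+1)(2·6+1)(2·6+1) = 845
Δ: 2! 2! 10! / 15! → 1/90090
sum: t=0:+1/69120 t=1:−1/14400 t=2:+1/69120 = -7/172800
3j²(2 6 6; 0 0 0) = Δ·Π!·Σ² = 14/715  (sign -1)
sum: t=0:+1/34560 t=1:−1/28800 = -1/172800
3j²(2 6 6; 1 0 -1) = Δ·Π!·Σ² = 1/1430  (sign +1)
combine: 4πI² = 845·14/715·1/1430 = 7/605
take √, sign -1: I = -0.03034355

-0.030344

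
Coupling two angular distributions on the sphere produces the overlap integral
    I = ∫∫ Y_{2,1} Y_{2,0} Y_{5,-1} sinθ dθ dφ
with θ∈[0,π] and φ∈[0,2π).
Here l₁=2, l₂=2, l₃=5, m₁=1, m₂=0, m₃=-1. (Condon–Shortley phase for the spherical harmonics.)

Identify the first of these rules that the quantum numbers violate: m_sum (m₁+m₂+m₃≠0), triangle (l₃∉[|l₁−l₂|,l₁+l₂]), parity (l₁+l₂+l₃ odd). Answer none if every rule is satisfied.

m₁+m₂+m₃ = 1 + 0 − 1 = 0  ✓
triangle: |2−2|=0 ≤ l₃=5 ≤ 2+2=4  ✗
parity: l₁+l₂+l₃ = 9 is odd

triangle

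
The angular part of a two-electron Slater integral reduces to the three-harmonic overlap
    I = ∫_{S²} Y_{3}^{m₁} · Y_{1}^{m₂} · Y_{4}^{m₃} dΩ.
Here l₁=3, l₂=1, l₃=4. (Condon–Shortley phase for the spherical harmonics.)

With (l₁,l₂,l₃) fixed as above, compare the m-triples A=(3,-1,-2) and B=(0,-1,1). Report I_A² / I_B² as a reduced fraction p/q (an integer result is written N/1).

1/10

Same 3,1,4: normalisation and zero-m 3j drop out of the ratio.
A: Δ: 0! 6! 2! / 9! → 1/252; sum: t=0:+1/1440 = 1/1440; 3j²(3 1 4; 3 -1 -2) = Δ·Π!·Σ² = 1/252  (sign +1)
B: Δ: 0! 6! 2! / 9! → 1/252; sum: t=0:+1/72 = 1/72; 3j²(3 1 4; 0 -1 1) = Δ·Π!·Σ² = 5/126  (sign -1)
I_A²/I_B² = (1/252)/(5/126) = 1/10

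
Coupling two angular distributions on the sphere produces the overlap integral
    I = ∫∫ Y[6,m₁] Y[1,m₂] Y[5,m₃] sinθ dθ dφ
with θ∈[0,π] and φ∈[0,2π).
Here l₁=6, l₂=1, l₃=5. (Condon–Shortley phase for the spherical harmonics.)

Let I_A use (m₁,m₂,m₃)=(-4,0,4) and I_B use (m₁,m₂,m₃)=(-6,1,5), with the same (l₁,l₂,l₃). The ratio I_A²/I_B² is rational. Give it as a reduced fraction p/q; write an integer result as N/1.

l's match ⇒ only the (l;m) 3-j factors differ between A and B.
A: triangle coeff Δ(6,1,5) = 1/858; Σ_t [1,1]: t=1:−1/362880 = -1/362880; (3j)²=10/429 [(6 1 5; -4 0 4)], sign=+1
B: triangle coeff Δ(6,1,5) = 1/858; Σ_t [2,2]: t=2:+1/7257600 = 1/7257600; (3j)²=1/13 [(6 1 5; -6 1 5)], sign=+1
I_A²/I_B² = (10/429)/(1/13) = 10/33

10/33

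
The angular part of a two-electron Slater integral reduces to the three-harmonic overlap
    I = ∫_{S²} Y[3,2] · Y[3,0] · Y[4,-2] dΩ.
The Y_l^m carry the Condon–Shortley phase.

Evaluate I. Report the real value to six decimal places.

m-sum 0 ✓  L=10 even ✓  0≤4≤6 ✓
Π(2lᵢ+1) = 7×7×9 = 441
triangle coeff Δ(3,3,4) = 1/34650
Σ_t [0,2]: t=0:+1/72 t=1:−1/16 t=2:+1/72 = -5/144
(3j)²=2/77 [(3 3 4; 0 0 0)], sign=-1
Σ_t [0,1]: t=0:+1/72 t=1:−1/96 = 1/288
(3j)²=1/462 [(3 3 4; 2 0 -2)], sign=+1
⇒ 4πI² = 3/121
I = (-1)√(3/121/(4π)) = -0.04441841

-0.044418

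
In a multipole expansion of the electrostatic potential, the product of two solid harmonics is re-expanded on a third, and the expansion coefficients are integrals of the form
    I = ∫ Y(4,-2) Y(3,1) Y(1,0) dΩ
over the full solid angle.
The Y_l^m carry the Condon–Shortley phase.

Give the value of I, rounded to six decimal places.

m-sum = -2 + 1 + 0 = -1 ≠ 0 ⇒ I = 0

0.000000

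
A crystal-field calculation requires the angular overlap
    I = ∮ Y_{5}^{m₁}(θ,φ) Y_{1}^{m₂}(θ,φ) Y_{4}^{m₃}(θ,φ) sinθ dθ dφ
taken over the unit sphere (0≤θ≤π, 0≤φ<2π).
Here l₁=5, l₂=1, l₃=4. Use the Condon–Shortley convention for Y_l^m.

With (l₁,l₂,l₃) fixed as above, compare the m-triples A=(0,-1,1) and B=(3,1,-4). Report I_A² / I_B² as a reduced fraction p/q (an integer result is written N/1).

Shared (l₁,l₂,l₃)=(5,1,4): N and (l;000)² cancel in I_A²/I_B².
A: Δ = 2!·8!·0!/11! = 1/495; Racah Σ t=0..0: t=0:+1/1440 = 1/1440; ⇒ 3j(5 1 4; 0 -1 1)² = 2/99, sgn -1
B: Δ = 2!·8!·0!/11! = 1/495; Racah Σ t=2..2: t=2:+1/80640 = 1/80640; ⇒ 3j(5 1 4; 3 1 -4)² = 1/495, sgn +1
I_A²/I_B² = (2/99)/(1/495) = 10/1

10/1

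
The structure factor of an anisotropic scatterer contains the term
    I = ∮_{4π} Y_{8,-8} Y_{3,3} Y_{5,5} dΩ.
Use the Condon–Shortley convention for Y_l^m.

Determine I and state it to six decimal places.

Checks pass: Σm=0; 16 even; l₃=5∈[5,11].
(2·8+1)(2·3+1)(2·5+1) = 1309
Δ: 6! 10! 0! / 17! → 1/136136
sum: t=3:−1/518400 = -1/518400
3j²(8 3 5; 0 0 0) = Δ·Π!·Σ² = 56/2431  (sign +1)
sum: t=6:+1/2612736000 = 1/2612736000
3j²(8 3 5; -8 3 5) = Δ·Π!·Σ² = 1/17  (sign +1)
combine: 4πI² = 1309·56/2431·1/17 = 392/221
take √, sign +1: I = 0.37570067

0.375701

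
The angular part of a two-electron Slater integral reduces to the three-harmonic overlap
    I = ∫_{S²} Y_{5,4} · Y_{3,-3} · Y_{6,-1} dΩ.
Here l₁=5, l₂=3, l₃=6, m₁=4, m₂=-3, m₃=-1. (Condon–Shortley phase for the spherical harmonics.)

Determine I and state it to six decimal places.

0.072068

Rules hold: Σm=0, L=14 even, 2≤6≤8.
N = 11·7·13 = 1001
Δ = 2!·8!·4!/15! = 1/675675
Racah Σ t=0..2: t=0:+1/8640 t=1:−1/2304 t=2:+1/8640 = -7/34560
⇒ 3j(5 3 6; 0 0 0)² = 7/429, sgn -1
Racah Σ t=0..0: t=0:+1/241920 = 1/241920
⇒ 3j(5 3 6; 4 -3 -1)² = 4/1001, sgn -1
4πI² = N·(3j₀)²·(3jₘ)² = 28/429
I = +1·√(0.0652681/4π) = 0.07206849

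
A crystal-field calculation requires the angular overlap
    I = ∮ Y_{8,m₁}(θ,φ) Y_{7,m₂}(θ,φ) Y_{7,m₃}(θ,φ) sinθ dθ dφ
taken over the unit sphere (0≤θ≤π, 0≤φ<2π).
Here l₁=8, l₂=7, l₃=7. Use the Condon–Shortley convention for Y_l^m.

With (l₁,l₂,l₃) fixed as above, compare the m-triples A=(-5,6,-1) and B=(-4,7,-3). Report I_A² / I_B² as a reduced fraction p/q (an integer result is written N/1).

Same 8,7,7: normalisation and zero-m 3j drop out of the ratio.
A: Δ: 8! 8! 6! / 23! → 1/22086194130; sum: t=7:−1/5225472000 t=8:+1/3483648000 = 1/10450944000; 3j²(8 7 7; -5 6 -1) = Δ·Π!·Σ² = 104/37145  (sign +1)
B: Δ: 8! 8! 6! / 23! → 1/22086194130; sum: t=8:+1/16721510400 = 1/16721510400; 3j²(8 7 7; -4 7 -3) = Δ·Π!·Σ² = 105/7429  (sign +1)
I_A²/I_B² = (104/37145)/(105/7429) = 104/525

104/525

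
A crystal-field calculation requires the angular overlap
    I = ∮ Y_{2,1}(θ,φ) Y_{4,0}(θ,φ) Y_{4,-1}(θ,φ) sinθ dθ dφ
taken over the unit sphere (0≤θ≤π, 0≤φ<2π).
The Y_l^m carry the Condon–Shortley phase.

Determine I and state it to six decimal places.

-0.044869

Rules hold: Σm=0, L=10 even, 2≤4≤6.
N = 5·9·9 = 405
Δ = 2!·2!·6!/11! = 1/13860
Racah Σ t=0..2: t=0:+1/192 t=1:−1/36 t=2:+1/192 = -5/288
⇒ 3j(2 4 4; 0 0 0)² = 20/693, sgn -1
Racah Σ t=0..1: t=0:+1/96 t=1:−1/72 = -1/288
⇒ 3j(2 4 4; 1 0 -1)² = 1/462, sgn +1
4πI² = N·(3j₀)²·(3jₘ)² = 150/5929
I = -1·√(0.0252994/4π) = -0.04486937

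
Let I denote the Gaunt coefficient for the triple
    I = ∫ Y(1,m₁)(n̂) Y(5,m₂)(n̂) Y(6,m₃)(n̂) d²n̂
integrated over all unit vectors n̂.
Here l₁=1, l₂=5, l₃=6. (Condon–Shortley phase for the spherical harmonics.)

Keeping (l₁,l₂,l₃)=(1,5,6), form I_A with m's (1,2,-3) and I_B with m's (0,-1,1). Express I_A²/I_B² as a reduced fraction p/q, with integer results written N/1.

36/35

Same 1,5,6: normalisation and zero-m 3j drop out of the ratio.
A: Δ: 0! 2! 10! / 13! → 1/858; sum: t=0:+1/60480 = 1/60480; 3j²(1 5 6; 1 2 -3) = Δ·Π!·Σ² = 6/143  (sign -1)
B: Δ: 0! 2! 10! / 13! → 1/858; sum: t=0:+1/17280 = 1/17280; 3j²(1 5 6; 0 -1 1) = Δ·Π!·Σ² = 35/858  (sign -1)
I_A²/I_B² = (6/143)/(35/858) = 36/35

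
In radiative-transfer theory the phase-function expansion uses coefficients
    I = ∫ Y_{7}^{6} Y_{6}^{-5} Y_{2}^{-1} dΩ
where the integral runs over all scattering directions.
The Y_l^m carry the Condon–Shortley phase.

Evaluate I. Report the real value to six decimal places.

0.000000

Σlᵢ=15 odd — θ-integrand is odd under cosθ→−cosθ; I=0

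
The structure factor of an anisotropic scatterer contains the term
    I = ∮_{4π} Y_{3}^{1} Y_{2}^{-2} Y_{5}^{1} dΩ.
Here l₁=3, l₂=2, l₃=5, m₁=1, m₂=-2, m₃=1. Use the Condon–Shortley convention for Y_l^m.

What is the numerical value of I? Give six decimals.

-0.092802

Rules hold: Σm=0, L=10 even, 1≤5≤5.
N = 7·5·11 = 385
Δ = 0!·6!·4!/11! = 1/2310
Racah Σ t=0..0: t=0:+1/144 = 1/144
⇒ 3j(3 2 5; 0 0 0)² = 10/231, sgn -1
Racah Σ t=0..0: t=0:+1/1152 = 1/1152
⇒ 3j(3 2 5; 1 -2 1)² = 1/154, sgn +1
4πI² = N·(3j₀)²·(3jₘ)² = 25/231
I = -1·√(0.108225/4π) = -0.09280237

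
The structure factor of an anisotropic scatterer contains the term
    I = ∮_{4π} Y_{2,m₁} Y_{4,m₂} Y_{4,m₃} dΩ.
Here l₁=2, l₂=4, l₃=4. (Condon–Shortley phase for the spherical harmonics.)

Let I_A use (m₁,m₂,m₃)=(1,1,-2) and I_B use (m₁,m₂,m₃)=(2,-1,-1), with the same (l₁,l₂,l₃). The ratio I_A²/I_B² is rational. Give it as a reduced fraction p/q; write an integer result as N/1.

Shared (l₁,l₂,l₃)=(2,4,4): N and (l;000)² cancel in I_A²/I_B².
A: Δ = 2!·2!·6!/11! = 1/13860; Racah Σ t=0..1: t=0:+1/240 t=1:−1/96 = -1/160; ⇒ 3j(2 4 4; 1 1 -2)² = 27/1540, sgn -1
B: Δ = 2!·2!·6!/11! = 1/13860; Racah Σ t=0..0: t=0:+1/144 = 1/144; ⇒ 3j(2 4 4; 2 -1 -1)² = 10/231, sgn -1
I_A²/I_B² = (27/1540)/(10/231) = 81/200

81/200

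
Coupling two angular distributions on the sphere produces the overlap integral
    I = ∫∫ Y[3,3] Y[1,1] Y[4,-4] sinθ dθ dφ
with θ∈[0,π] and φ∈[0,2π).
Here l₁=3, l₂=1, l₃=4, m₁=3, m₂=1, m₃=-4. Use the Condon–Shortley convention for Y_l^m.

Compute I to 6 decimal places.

0.325735

Checks pass: Σm=0; 8 even; l₃=4∈[2,4].
(2·3+1)(2·1+1)(2·4+1) = 189
Δ: 0! 6! 2! / 9! → 1/252
sum: t=0:+1/36 = 1/36
3j²(3 1 4; 0 0 0) = Δ·Π!·Σ² = 4/63  (sign +1)
sum: t=0:+1/1440 = 1/1440
3j²(3 1 4; 3 1 -4) = Δ·Π!·Σ² = 1/9  (sign +1)
combine: 4πI² = 189·4/63·1/9 = 4/3
take √, sign +1: I = 0.32573501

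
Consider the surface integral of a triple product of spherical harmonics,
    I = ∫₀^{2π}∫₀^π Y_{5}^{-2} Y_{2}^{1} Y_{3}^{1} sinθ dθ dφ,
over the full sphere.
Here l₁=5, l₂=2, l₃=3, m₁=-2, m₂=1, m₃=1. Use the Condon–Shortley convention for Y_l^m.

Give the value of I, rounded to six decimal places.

m-sum 0 ✓  L=10 even ✓  3≤3≤7 ✓
Π(2lᵢ+1) = 11×5×7 = 385
triangle coeff Δ(5,2,3) = 1/2310
Σ_t [2,2]: t=2:+1/144 = 1/144
(3j)²=10/231 [(5 2 3; 0 0 0)], sign=-1
Σ_t [3,3]: t=3:−1/288 = -1/288
(3j)²=1/22 [(5 2 3; -2 1 1)], sign=-1
⇒ 4πI² = 25/33
I = (+1)√(25/33/(4π)) = 0.24553200

0.245532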